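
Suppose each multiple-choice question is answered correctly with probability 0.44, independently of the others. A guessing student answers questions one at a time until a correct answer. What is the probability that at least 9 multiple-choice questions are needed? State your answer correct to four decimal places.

0.0097

Y = number of multiple-choice questions to the first success; geometric, p = 0.44.
P(Y > 8) = P(first 8 all fail) = (1−p)^8 = 0.009672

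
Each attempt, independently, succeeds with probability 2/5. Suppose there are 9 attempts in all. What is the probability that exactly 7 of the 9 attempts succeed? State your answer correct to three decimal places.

X ~ Binomial(n=9, p=0.40).
P(X=7) = C(9,7) · p^7 · (1−p)^2
= 36 · 0.0016384 · 0.36 = 0.02123

0.021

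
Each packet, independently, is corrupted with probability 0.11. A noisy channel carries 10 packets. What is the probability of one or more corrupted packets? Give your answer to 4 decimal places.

P(at least one) = 1 − P(none) = 1 − (1 − 0.11)^10
= 1 − 0.311817 = 0.688183

0.6882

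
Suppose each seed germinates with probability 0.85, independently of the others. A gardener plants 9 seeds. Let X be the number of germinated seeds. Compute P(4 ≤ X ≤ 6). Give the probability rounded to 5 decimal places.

X ~ Binomial(9, 0.85); P(4 ≤ X ≤ 6) = Σ C(9,k) p^k (1−p)^(9−k) over k:
  k=4: C(9,4)·0.85^4·0.15^5 = 0.0049946
  k=5: C(9,5)·0.85^5·0.15^4 = 0.0283029
  k=6: C(9,6)·0.85^6·0.15^3 = 0.1069219
Total = 0.1402194

0.14022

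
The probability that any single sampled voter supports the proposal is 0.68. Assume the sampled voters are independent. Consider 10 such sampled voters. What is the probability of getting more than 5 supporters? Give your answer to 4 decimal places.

0.8133

X ~ Binomial(10, 0.68); P(X ≥ 6) = Σ C(10,k) p^k (1−p)^(10−k) over k:
  k=6: C(10,6)·0.68^6·0.32^4 = 0.217707
  k=7: C(10,7)·0.68^7·0.32^3 = 0.264359
  k=8: C(10,8)·0.68^8·0.32^2 = 0.210661
  k=9: C(10,9)·0.68^9·0.32^1 = 0.099479
  k=10: C(10,10)·0.68^10·0.32^0 = 0.021139
Total = 0.813345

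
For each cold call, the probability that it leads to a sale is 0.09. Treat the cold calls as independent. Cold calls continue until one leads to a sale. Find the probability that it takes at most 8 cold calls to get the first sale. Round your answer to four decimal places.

0.5297

Y = number of cold calls to the first success; geometric, p = 0.09.
P(Y ≤ 8) = 1 − (1−p)^8 = 1 − 0.470253 = 0.529747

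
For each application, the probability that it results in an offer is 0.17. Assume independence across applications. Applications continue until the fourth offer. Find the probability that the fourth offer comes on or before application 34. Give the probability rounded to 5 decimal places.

0.85301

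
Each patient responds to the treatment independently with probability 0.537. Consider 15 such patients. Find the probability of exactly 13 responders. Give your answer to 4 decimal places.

0.0070

X ~ Binomial(n=15, p=0.537).
P(X=13) = C(15,13) · p^13 · (1−p)^2
= 105 · 0.00030879 · 0.21437 = 0.006951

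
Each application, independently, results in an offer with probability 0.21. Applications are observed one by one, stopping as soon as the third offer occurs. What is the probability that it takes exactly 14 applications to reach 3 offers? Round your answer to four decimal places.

0.0540

Y = trial on which the third success occurs; negative binomial, r=3, p=0.21.
P(Y=14) = C(13,2) · p^3 · (1−p)^11
= 78 · 0.009261 · 0.074799 = 0.054032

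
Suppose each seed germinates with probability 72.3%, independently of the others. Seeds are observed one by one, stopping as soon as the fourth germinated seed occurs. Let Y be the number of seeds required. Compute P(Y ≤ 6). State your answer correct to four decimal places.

0.7857

Finishing within 6 seeds ⇔ at least 4 successes in the first 6. With X ~ Binomial(6, 0.723), P(Y ≤ 6) = 1 − P(X ≤ 3).
  k=0: C(6,0)·0.723^0·0.277^6 = 0.000452
  k=1: C(6,1)·0.723^1·0.277^5 = 0.007074
  k=2: C(6,2)·0.723^2·0.277^4 = 0.046162
  k=3: C(6,3)·0.723^3·0.277^3 = 0.160651
1 − 0.214340 = 0.785660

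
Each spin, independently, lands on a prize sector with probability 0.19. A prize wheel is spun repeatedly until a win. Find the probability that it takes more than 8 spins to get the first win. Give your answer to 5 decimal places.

0.18530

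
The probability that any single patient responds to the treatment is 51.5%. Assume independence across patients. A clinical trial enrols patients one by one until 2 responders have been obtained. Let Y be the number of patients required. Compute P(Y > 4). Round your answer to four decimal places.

0.2903

Needing more than 4 patients ⇔ fewer than 2 successes in the first 4. With X ~ Binomial(4, 0.515), P(Y > 4) = P(X ≤ 1).
  k=0: C(4,0)·0.515^0·0.485^4 = 0.055331
  k=1: C(4,1)·0.515^1·0.485^3 = 0.235013
P(X ≤ 1) = 0.290344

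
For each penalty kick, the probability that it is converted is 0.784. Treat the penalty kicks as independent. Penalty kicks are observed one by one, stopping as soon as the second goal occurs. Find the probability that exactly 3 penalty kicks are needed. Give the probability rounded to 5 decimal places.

0.26553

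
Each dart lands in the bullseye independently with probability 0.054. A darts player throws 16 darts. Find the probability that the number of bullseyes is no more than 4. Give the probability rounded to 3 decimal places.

0.999

X ~ Binomial(16, 0.054); P(X ≤ 4) = Σ C(16,k) p^k (1−p)^(16−k) over k:
  k=0: C(16,0)·0.054^0·0.946^16 = 0.41139
  k=1: C(16,1)·0.054^1·0.946^15 = 0.37573
  k=2: C(16,2)·0.054^2·0.946^14 = 0.16086
  k=3: C(16,3)·0.054^3·0.946^13 = 0.04285
  k=4: C(16,4)·0.054^4·0.946^12 = 0.00795
Total = 0.99879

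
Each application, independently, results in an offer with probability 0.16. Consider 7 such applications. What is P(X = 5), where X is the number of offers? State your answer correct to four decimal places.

X ~ Binomial(n=7, p=0.16).
P(X=5) = C(7,5) · p^5 · (1−p)^2
= 21 · 0.00010486 · 0.7056 = 0.001554

0.0016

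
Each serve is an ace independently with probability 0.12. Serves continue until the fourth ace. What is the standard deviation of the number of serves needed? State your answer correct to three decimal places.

Y = total serves until the fourth success; negative binomial with r=4, p=0.12.
SD(Y) = √[r(1−p)/p²] = √(244.44444) = 15.63472

15.635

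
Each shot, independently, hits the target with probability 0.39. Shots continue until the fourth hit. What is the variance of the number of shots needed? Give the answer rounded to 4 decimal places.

16.0421

Y = total shots until the fourth success; negative binomial with r=4, p=0.39.
Var(Y) = r(1−p)/p² = 4·0.61 / 0.39² = 16.042078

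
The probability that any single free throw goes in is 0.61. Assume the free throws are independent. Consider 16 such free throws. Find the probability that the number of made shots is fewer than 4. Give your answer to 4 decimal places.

X ~ Binomial(16, 0.61); P(X ≤ 3) = Σ C(16,k) p^k (1−p)^(16−k) over k:
  k=0: C(16,0)·0.61^0·0.39^16 = 0.000000
  k=1: C(16,1)·0.61^1·0.39^15 = 0.000007
  k=2: C(16,2)·0.61^2·0.39^14 = 0.000084
  k=3: C(16,3)·0.61^3·0.39^13 = 0.000614
Total = 0.000705

0.0007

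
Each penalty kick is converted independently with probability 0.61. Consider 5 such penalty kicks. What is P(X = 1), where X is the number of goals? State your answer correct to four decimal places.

0.0706

X ~ Binomial(n=5, p=0.61).
P(X=1) = C(5,1) · p^1 · (1−p)^4
= 5 · 0.61 · 0.023134 = 0.070560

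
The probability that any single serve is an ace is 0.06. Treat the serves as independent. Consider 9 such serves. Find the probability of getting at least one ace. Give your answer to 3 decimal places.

0.427

P(at least one) = 1 − P(none) = 1 − (1 − 0.06)^9
= 1 − 0.57299 = 0.42701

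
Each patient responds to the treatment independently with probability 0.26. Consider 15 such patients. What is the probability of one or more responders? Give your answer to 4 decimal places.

P(at least one) = 1 − P(none) = 1 − (1 − 0.26)^15
= 1 − 0.010926 = 0.989074

0.9891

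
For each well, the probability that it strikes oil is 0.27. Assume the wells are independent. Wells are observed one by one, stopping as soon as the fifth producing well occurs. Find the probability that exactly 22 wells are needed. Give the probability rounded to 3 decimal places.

Y = trial on which the fifth success occurs; negative binomial, r=5, p=0.27.
P(Y=22) = C(21,4) · p^5 · (1−p)^17
= 5985 · 0.0014349 · 0.0047478 = 0.04077

0.041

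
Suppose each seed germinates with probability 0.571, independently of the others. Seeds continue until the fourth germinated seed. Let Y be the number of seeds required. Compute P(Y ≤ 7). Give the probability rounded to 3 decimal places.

Finishing within 7 seeds ⇔ at least 4 successes in the first 7. With X ~ Binomial(7, 0.571), P(Y ≤ 7) = 1 − P(X ≤ 3).
  k=0: C(7,0)·0.571^0·0.429^7 = 0.00267
  k=1: C(7,1)·0.571^1·0.429^6 = 0.02492
  k=2: C(7,2)·0.571^2·0.429^5 = 0.09949
  k=3: C(7,3)·0.571^3·0.429^4 = 0.22070
1 − 0.34778 = 0.65222

0.652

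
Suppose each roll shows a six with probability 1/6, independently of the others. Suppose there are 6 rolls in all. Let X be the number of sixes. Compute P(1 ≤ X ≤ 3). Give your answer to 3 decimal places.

0.656

X ~ Binomial(6, 0.166667); P(1 ≤ X ≤ 3) = Σ C(6,k) p^k (1−p)^(6−k) over k:
  k=1: C(6,1)·0.166667^1·0.833333^5 = 0.40188
  k=2: C(6,2)·0.166667^2·0.833333^4 = 0.20094
  k=3: C(6,3)·0.166667^3·0.833333^3 = 0.05358
Total = 0.65640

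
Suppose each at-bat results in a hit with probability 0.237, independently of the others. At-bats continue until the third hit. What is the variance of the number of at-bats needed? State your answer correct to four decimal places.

Y = total at-bats until the third success; negative binomial with r=3, p=0.237.
Var(Y) = r(1−p)/p² = 3·0.763 / 0.237² = 40.752016

40.7520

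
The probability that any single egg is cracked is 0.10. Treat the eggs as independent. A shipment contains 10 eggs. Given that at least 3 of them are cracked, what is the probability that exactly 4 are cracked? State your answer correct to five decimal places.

0.15900

X ~ Binomial(10, 0.10). Want P(X=4 | X≥3) = P(X=4) / P(X≥3).
P(X=4) = C(10,4)·0.10^4·0.90^6 = 0.0111603
P(X≥3) = 1 − 0.3486784 − 0.3874205 − 0.1937102 = 0.0701908
Ratio = 0.0111603 / 0.0701908 = 0.1589989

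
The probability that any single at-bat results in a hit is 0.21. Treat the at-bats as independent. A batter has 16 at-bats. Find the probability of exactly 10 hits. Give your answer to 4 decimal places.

X ~ Binomial(n=16, p=0.21).
P(X=10) = C(16,10) · p^10 · (1−p)^6
= 8008 · 1.668e-07 · 0.24309 = 0.000325

0.0003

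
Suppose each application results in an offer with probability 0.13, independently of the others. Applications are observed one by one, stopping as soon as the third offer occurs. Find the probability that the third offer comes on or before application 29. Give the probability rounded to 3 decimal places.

0.746

Finishing within 29 applications ⇔ at least 3 successes in the first 29. With X ~ Binomial(29, 0.13), P(Y ≤ 29) = 1 − P(X ≤ 2).
  k=0: C(29,0)·0.13^0·0.87^29 = 0.01762
  k=1: C(29,1)·0.13^1·0.87^28 = 0.07636
  k=2: C(29,2)·0.13^2·0.87^27 = 0.15975
1 − 0.25373 = 0.74627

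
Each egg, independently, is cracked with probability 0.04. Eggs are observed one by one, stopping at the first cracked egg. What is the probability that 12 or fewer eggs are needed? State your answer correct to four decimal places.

Y = number of eggs to the first success; geometric, p = 0.04.
P(Y ≤ 12) = 1 − (1−p)^12 = 1 − 0.612710 = 0.387290

0.3873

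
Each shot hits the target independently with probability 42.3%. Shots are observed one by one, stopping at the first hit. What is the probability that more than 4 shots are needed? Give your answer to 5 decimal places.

0.11084

Y = number of shots to the first success; geometric, p = 0.423.
P(Y > 4) = P(first 4 all fail) = (1−p)^4 = 0.1108417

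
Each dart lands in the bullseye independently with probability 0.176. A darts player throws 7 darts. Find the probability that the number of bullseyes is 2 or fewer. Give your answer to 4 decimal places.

X ~ Binomial(7, 0.176); P(X ≤ 2) = Σ C(7,k) p^k (1−p)^(7−k) over k:
  k=0: C(7,0)·0.176^0·0.824^7 = 0.257923
  k=1: C(7,1)·0.176^1·0.824^6 = 0.385633
  k=2: C(7,2)·0.176^2·0.824^5 = 0.247105
Total = 0.890661

0.8907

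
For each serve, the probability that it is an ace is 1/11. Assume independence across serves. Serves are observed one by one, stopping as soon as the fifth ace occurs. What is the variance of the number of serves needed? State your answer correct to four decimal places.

550.0000

Y = total serves until the fifth success; negative binomial with r=5, p=0.090909.
Var(Y) = r(1−p)/p² = 5·0.909091 / 0.090909² = 550.000000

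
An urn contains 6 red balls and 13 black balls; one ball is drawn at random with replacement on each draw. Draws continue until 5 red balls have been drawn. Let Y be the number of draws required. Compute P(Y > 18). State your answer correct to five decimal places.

Needing more than 18 draws ⇔ fewer than 5 successes in the first 18. With X ~ Binomial(18, 0.315789), P(Y > 18) = P(X ≤ 4).
  k=0: C(18,0)·0.315789^0·0.684211^18 = 0.0010800
  k=1: C(18,1)·0.315789^1·0.684211^17 = 0.0089721
  k=2: C(18,2)·0.315789^2·0.684211^16 = 0.0351984
  k=3: C(18,3)·0.315789^3·0.684211^15 = 0.0866422
  k=4: C(18,4)·0.315789^4·0.684211^14 = 0.1499576
P(X ≤ 4) = 0.2818503

0.28185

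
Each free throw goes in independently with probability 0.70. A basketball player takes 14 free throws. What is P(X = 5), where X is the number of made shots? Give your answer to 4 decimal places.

0.0066

X ~ Binomial(n=14, p=0.70).
P(X=5) = C(14,5) · p^5 · (1−p)^9
= 2002 · 0.16807 · 1.9683e-05 = 0.006623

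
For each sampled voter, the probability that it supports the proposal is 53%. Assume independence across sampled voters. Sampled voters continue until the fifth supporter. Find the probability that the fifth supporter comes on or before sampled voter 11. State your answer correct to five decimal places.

Finishing within 11 sampled voters ⇔ at least 5 successes in the first 11. With X ~ Binomial(11, 0.53), P(Y ≤ 11) = 1 − P(X ≤ 4).
  k=0: C(11,0)·0.53^0·0.47^11 = 0.0002472
  k=1: C(11,1)·0.53^1·0.47^10 = 0.0030665
  k=2: C(11,2)·0.53^2·0.47^9 = 0.0172900
  k=3: C(11,3)·0.53^3·0.47^8 = 0.0584917
  k=4: C(11,4)·0.53^4·0.47^7 = 0.1319175
1 − 0.2110130 = 0.7889870

0.78899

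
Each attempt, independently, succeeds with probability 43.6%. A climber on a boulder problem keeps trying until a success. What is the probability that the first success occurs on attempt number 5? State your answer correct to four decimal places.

Geometric (trials to first success), p = 0.436.
P(Y = 5) = (1−p)^4 · p = 0.10119 · 0.436 = 0.044117

0.0441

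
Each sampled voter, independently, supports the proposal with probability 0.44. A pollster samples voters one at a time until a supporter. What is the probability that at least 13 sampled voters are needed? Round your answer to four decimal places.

0.0010

Y = number of sampled voters to the first success; geometric, p = 0.44.
P(Y > 12) = P(first 12 all fail) = (1−p)^12 = 0.000951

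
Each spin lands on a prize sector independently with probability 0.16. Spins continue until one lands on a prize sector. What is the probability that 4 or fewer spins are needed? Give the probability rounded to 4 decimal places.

0.5021

Y = number of spins to the first success; geometric, p = 0.16.
P(Y ≤ 4) = 1 − (1−p)^4 = 1 − 0.497871 = 0.502129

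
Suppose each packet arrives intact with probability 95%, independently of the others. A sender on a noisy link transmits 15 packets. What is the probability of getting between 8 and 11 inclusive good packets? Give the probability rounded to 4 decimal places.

0.0055

X ~ Binomial(15, 0.95); P(8 ≤ X ≤ 11) = Σ C(15,k) p^k (1−p)^(15−k) over k:
  k=8: C(15,8)·0.95^8·0.05^7 = 0.000003
  k=9: C(15,9)·0.95^9·0.05^6 = 0.000049
  k=10: C(15,10)·0.95^10·0.05^5 = 0.000562
  k=11: C(15,11)·0.95^11·0.05^4 = 0.004853
Total = 0.005467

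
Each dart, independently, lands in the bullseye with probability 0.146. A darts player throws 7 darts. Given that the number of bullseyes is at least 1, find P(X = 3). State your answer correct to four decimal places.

0.0866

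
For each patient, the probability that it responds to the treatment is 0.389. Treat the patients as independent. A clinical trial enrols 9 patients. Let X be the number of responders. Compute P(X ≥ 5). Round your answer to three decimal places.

0.244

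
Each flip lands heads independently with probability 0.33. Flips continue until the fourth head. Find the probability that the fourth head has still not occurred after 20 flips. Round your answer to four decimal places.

0.0642

Needing more than 20 flips ⇔ fewer than 4 successes in the first 20. With X ~ Binomial(20, 0.33), P(Y > 20) = P(X ≤ 3).
  k=0: C(20,0)·0.33^0·0.67^20 = 0.000332
  k=1: C(20,1)·0.33^1·0.67^19 = 0.003273
  k=2: C(20,2)·0.33^2·0.67^18 = 0.015315
  k=3: C(20,3)·0.33^3·0.67^17 = 0.045260
P(X ≤ 3) = 0.064181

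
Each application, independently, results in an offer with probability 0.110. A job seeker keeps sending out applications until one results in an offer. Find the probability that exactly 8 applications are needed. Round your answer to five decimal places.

0.04865

Geometric (trials to first success), p = 0.11.
P(Y = 8) = (1−p)^7 · p = 0.44231 · 0.11 = 0.0486545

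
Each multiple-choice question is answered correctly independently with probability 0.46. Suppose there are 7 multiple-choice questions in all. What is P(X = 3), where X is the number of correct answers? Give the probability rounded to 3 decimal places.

0.290

X ~ Binomial(n=7, p=0.46).
P(X=3) = C(7,3) · p^3 · (1−p)^4
= 35 · 0.097336 · 0.085031 = 0.28968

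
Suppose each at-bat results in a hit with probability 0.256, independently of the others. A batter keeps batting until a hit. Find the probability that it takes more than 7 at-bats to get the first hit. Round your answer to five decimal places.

Y = number of at-bats to the first success; geometric, p = 0.256.
P(Y > 7) = P(first 7 all fail) = (1−p)^7 = 0.1261858

0.12619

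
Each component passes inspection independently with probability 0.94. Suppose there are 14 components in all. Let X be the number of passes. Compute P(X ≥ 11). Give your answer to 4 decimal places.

0.9920

X ~ Binomial(14, 0.94); P(X ≥ 11) = Σ C(14,k) p^k (1−p)^(14−k) over k:
  k=11: C(14,11)·0.94^11·0.06^3 = 0.039807
  k=12: C(14,12)·0.94^12·0.06^2 = 0.155911
  k=13: C(14,13)·0.94^13·0.06^1 = 0.375787
  k=14: C(14,14)·0.94^14·0.06^0 = 0.420523
Total = 0.992029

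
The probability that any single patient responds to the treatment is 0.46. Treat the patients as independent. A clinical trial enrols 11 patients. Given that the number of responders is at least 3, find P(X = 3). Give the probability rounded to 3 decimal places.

0.123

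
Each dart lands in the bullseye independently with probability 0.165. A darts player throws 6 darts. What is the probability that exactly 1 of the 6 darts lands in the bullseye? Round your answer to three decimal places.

X ~ Binomial(n=6, p=0.165).
P(X=1) = C(6,1) · p^1 · (1−p)^5
= 6 · 0.165 · 0.40591 = 0.40185

0.402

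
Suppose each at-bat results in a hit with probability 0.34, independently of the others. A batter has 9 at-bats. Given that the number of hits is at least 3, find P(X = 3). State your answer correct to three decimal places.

0.427

X ~ Binomial(9, 0.34). Want P(X=3 | X≥3) = P(X=3) / P(X≥3).
P(X=3) = C(9,3)·0.34^3·0.66^6 = 0.27288
P(X≥3) = 1 − 0.02376 − 0.11017 − 0.22702 = 0.63904
Ratio = 0.27288 / 0.63904 = 0.42702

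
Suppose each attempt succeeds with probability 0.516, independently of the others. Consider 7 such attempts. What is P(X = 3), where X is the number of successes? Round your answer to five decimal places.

X ~ Binomial(n=7, p=0.516).
P(X=3) = C(7,3) · p^3 · (1−p)^4
= 35 · 0.13739 · 0.054876 = 0.2638752

0.26388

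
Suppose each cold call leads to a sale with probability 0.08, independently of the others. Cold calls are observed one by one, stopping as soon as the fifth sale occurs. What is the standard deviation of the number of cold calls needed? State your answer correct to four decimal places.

Y = total cold calls until the fifth success; negative binomial with r=5, p=0.08.
SD(Y) = √[r(1−p)/p²] = √(718.750000) = 26.809513

26.8095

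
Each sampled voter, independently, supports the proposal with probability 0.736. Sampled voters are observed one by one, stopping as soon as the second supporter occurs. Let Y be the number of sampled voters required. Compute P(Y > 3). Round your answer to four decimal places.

Needing more than 3 sampled voters ⇔ fewer than 2 successes in the first 3. With X ~ Binomial(3, 0.736), P(Y > 3) = P(X ≤ 1).
  k=0: C(3,0)·0.736^0·0.264^3 = 0.018400
  k=1: C(3,1)·0.736^1·0.264^2 = 0.153889
P(X ≤ 1) = 0.172289

0.1723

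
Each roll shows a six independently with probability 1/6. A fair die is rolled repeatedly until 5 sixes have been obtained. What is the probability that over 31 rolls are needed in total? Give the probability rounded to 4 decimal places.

0.3936

Needing more than 31 rolls ⇔ fewer than 5 successes in the first 31. With X ~ Binomial(31, 0.166667), P(Y > 31) = P(X ≤ 4).
  k=0: C(31,0)·0.166667^0·0.833333^31 = 0.003511
  k=1: C(31,1)·0.166667^1·0.833333^30 = 0.021766
  k=2: C(31,2)·0.166667^2·0.833333^29 = 0.065297
  k=3: C(31,3)·0.166667^3·0.833333^28 = 0.126241
  k=4: C(31,4)·0.166667^4·0.833333^27 = 0.176738
P(X ≤ 4) = 0.393552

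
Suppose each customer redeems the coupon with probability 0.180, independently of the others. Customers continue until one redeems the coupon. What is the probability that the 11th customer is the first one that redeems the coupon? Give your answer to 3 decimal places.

Geometric (trials to first success), p = 0.18.
P(Y = 11) = (1−p)^10 · p = 0.13745 · 0.18 = 0.02474

0.025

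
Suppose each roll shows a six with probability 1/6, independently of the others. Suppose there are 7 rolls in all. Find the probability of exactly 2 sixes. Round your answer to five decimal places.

0.23443

X ~ Binomial(n=7, p=0.166667).
P(X=2) = C(7,2) · p^2 · (1−p)^5
= 21 · 0.027778 · 0.40188 = 0.2344286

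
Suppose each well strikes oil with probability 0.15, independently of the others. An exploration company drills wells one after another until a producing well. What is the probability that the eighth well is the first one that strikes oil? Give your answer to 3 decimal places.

Geometric (trials to first success), p = 0.15.
P(Y = 8) = (1−p)^7 · p = 0.32058 · 0.15 = 0.04809

0.048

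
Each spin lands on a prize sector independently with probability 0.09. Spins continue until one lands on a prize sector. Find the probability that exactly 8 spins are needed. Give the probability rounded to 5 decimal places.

0.04651

Geometric (trials to first success), p = 0.09.
P(Y = 8) = (1−p)^7 · p = 0.51676 · 0.09 = 0.0465085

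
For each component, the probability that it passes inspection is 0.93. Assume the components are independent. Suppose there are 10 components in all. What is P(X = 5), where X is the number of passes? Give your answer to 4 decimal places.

X ~ Binomial(n=10, p=0.93).
P(X=5) = C(10,5) · p^5 · (1−p)^5
= 252 · 0.69569 · 1.6807e-06 = 0.000295

0.0003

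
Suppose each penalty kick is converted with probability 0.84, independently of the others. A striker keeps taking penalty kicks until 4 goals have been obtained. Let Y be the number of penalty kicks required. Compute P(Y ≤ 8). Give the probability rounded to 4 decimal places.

0.9962

Finishing within 8 penalty kicks ⇔ at least 4 successes in the first 8. With X ~ Binomial(8, 0.84), P(Y ≤ 8) = 1 − P(X ≤ 3).
  k=0: C(8,0)·0.84^0·0.16^8 = 0.000000
  k=1: C(8,1)·0.84^1·0.16^7 = 0.000018
  k=2: C(8,2)·0.84^2·0.16^6 = 0.000331
  k=3: C(8,3)·0.84^3·0.16^5 = 0.003480
1 − 0.003830 = 0.996170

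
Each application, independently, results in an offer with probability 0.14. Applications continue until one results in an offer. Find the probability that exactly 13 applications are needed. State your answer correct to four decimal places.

0.0229

Geometric (trials to first success), p = 0.14.
P(Y = 13) = (1−p)^12 · p = 0.16367 · 0.14 = 0.022914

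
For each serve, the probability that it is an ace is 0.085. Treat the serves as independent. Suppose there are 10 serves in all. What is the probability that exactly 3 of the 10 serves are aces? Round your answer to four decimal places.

X ~ Binomial(n=10, p=0.085).
P(X=3) = C(10,3) · p^3 · (1−p)^7
= 120 · 0.00061412 · 0.53697 = 0.039572

0.0396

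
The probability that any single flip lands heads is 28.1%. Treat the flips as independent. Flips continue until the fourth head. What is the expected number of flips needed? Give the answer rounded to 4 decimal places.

Y = total flips until the fourth success; negative binomial with r=4, p=0.281.
E[Y] = r / p = 4 / 0.281 = 14.234875

14.2349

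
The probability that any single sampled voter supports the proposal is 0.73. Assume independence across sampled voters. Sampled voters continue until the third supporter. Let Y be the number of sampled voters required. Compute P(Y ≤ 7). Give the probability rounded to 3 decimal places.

0.982

Finishing within 7 sampled voters ⇔ at least 3 successes in the first 7. With X ~ Binomial(7, 0.73), P(Y ≤ 7) = 1 − P(X ≤ 2).
  k=0: C(7,0)·0.73^0·0.27^7 = 0.00010
  k=1: C(7,1)·0.73^1·0.27^6 = 0.00198
  k=2: C(7,2)·0.73^2·0.27^5 = 0.01606
1 − 0.01814 = 0.98186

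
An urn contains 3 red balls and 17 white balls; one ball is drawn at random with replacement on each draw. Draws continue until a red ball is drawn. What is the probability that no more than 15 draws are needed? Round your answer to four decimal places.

Y = number of draws to the first success; geometric, p = 0.15.
P(Y ≤ 15) = 1 − (1−p)^15 = 1 − 0.087354 = 0.912646

0.9126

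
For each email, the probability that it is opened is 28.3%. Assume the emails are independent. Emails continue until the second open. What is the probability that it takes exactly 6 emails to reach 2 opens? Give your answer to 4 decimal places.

0.1058

Y = trial on which the second success occurs; negative binomial, r=2, p=0.283.
P(Y=6) = C(5,1) · p^2 · (1−p)^4
= 5 · 0.080089 · 0.26429 = 0.105833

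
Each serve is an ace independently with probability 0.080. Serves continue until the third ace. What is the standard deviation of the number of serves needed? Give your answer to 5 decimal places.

20.76656

Y = total serves until the third success; negative binomial with r=3, p=0.08.
SD(Y) = √[r(1−p)/p²] = √(431.2500000) = 20.7665597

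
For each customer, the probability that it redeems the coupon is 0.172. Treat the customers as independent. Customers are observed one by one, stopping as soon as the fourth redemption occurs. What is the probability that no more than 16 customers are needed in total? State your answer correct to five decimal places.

Finishing within 16 customers ⇔ at least 4 successes in the first 16. With X ~ Binomial(16, 0.172), P(Y ≤ 16) = 1 − P(X ≤ 3).
  k=0: C(16,0)·0.172^0·0.828^16 = 0.0488074
  k=1: C(16,1)·0.172^1·0.828^15 = 0.1622197
  k=2: C(16,2)·0.172^2·0.828^14 = 0.2527335
  k=3: C(16,3)·0.172^3·0.828^13 = 0.2450009
1 − 0.7087615 = 0.2912385

0.29124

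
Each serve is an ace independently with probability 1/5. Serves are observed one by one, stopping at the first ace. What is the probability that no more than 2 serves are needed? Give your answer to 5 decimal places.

Y = number of serves to the first success; geometric, p = 0.20.
P(Y ≤ 2) = 1 − (1−p)^2 = 1 − 0.6400000 = 0.3600000

0.36000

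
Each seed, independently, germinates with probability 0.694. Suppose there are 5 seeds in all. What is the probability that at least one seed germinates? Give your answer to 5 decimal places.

0.99732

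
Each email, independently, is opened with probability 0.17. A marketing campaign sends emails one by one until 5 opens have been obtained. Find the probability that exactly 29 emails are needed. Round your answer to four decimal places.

0.0332

Y = trial on which the fifth success occurs; negative binomial, r=5, p=0.17.
P(Y=29) = C(28,4) · p^5 · (1−p)^24
= 20475 · 0.00014199 · 0.011425 = 0.033216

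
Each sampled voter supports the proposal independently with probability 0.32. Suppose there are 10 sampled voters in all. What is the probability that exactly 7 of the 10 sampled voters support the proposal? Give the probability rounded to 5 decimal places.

X ~ Binomial(n=10, p=0.32).
P(X=7) = C(10,7) · p^7 · (1−p)^3
= 120 · 0.0003436 · 0.31443 = 0.0129646

0.01296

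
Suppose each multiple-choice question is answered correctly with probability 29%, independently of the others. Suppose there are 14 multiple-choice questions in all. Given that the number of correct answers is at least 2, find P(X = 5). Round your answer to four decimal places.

0.1993

X ~ Binomial(14, 0.29). Want P(X=5 | X≥2) = P(X=5) / P(X≥2).
P(X=5) = C(14,5)·0.29^5·0.71^9 = 0.188269
P(X≥2) = 1 − 0.008272 − 0.047303 = 0.944425
Ratio = 0.188269 / 0.944425 = 0.199348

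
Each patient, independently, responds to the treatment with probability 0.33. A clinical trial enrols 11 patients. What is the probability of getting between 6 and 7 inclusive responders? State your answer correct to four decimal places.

X ~ Binomial(11, 0.33); P(6 ≤ X ≤ 7) = Σ C(11,k) p^k (1−p)^(11−k) over k:
  k=6: C(11,6)·0.33^6·0.67^5 = 0.080556
  k=7: C(11,7)·0.33^7·0.67^4 = 0.028341
Total = 0.108897

0.1089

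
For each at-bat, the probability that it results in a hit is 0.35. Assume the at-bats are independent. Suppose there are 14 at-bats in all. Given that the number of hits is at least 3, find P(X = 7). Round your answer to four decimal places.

0.1182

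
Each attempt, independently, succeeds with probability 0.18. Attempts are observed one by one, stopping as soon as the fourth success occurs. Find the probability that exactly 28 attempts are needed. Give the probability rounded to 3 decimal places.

0.026

Y = trial on which the fourth success occurs; negative binomial, r=4, p=0.18.
P(Y=28) = C(27,3) · p^4 · (1−p)^24
= 2925 · 0.0010498 · 0.0085415 = 0.02623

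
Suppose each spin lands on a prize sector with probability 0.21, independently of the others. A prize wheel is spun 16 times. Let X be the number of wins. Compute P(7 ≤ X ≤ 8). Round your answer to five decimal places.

0.03208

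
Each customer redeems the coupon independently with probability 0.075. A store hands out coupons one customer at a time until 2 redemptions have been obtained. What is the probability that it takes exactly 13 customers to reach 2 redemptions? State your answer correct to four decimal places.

0.0286

Y = trial on which the second success occurs; negative binomial, r=2, p=0.075.
P(Y=13) = C(12,1) · p^2 · (1−p)^11
= 12 · 0.005625 · 0.42419 = 0.028633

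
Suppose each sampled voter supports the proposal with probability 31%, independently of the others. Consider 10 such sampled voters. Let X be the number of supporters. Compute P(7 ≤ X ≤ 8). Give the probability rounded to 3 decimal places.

0.013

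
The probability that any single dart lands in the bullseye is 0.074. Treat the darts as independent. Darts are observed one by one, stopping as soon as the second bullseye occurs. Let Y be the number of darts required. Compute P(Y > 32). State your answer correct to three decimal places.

0.304

Needing more than 32 darts ⇔ fewer than 2 successes in the first 32. With X ~ Binomial(32, 0.074), P(Y > 32) = P(X ≤ 1).
  k=0: C(32,0)·0.074^0·0.926^32 = 0.08542
  k=1: C(32,1)·0.074^1·0.926^31 = 0.21844
P(X ≤ 1) = 0.30385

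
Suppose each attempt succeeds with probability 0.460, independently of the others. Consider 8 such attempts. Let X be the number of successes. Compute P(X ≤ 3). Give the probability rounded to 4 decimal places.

0.4537

X ~ Binomial(8, 0.46); P(X ≤ 3) = Σ C(8,k) p^k (1−p)^(8−k) over k:
  k=0: C(8,0)·0.46^0·0.54^8 = 0.007230
  k=1: C(8,1)·0.46^1·0.54^7 = 0.049272
  k=2: C(8,2)·0.46^2·0.54^6 = 0.146905
  k=3: C(8,3)·0.46^3·0.54^5 = 0.250282
Total = 0.453690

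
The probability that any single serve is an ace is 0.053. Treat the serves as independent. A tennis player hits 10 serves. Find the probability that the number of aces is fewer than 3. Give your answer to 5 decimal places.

0.98652

X ~ Binomial(10, 0.053); P(X ≤ 2) = Σ C(10,k) p^k (1−p)^(10−k) over k:
  k=0: C(10,0)·0.053^0·0.947^10 = 0.5800959
  k=1: C(10,1)·0.053^1·0.947^9 = 0.3246577
  k=2: C(10,2)·0.053^2·0.947^8 = 0.0817644
Total = 0.9865179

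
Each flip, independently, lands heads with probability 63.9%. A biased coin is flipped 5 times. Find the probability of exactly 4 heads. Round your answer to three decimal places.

X ~ Binomial(n=5, p=0.639).
P(X=4) = C(5,4) · p^4 · (1−p)^1
= 5 · 0.16673 · 0.361 = 0.30094

0.301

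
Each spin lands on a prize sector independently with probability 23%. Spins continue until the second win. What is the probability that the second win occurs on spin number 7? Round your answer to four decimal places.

0.0859

Y = trial on which the second success occurs; negative binomial, r=2, p=0.23.
P(Y=7) = C(6,1) · p^2 · (1−p)^5
= 6 · 0.0529 · 0.27068 = 0.085913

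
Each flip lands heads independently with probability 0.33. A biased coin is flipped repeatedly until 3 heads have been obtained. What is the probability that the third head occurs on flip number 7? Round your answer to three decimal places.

Y = trial on which the third success occurs; negative binomial, r=3, p=0.33.
P(Y=7) = C(6,2) · p^3 · (1−p)^4
= 15 · 0.035937 · 0.20151 = 0.10863

0.109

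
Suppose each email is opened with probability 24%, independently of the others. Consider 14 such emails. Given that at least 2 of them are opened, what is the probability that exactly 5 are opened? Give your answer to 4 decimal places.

X ~ Binomial(14, 0.24). Want P(X=5 | X≥2) = P(X=5) / P(X≥2).
P(X=5) = C(14,5)·0.24^5·0.76^9 = 0.134847
P(X≥2) = 1 − 0.021448 − 0.094823 = 0.883728
Ratio = 0.134847 / 0.883728 = 0.152589

0.1526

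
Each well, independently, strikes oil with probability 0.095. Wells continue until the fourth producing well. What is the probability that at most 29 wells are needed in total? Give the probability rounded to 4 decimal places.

0.2951

Finishing within 29 wells ⇔ at least 4 successes in the first 29. With X ~ Binomial(29, 0.095), P(Y ≤ 29) = 1 − P(X ≤ 3).
  k=0: C(29,0)·0.095^0·0.905^29 = 0.055311
  k=1: C(29,1)·0.095^1·0.905^28 = 0.168377
  k=2: C(29,2)·0.095^2·0.905^27 = 0.247449
  k=3: C(29,3)·0.095^3·0.905^26 = 0.233777
1 − 0.704913 = 0.295087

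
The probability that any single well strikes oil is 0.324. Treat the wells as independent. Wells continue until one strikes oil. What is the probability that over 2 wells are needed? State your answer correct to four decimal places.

Y = number of wells to the first success; geometric, p = 0.324.
P(Y > 2) = P(first 2 all fail) = (1−p)^2 = 0.456976

0.4570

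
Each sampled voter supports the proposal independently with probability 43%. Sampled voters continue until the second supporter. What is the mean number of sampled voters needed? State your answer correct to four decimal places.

4.6512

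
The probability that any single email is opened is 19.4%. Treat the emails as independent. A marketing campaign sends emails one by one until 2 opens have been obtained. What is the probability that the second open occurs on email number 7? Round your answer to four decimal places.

Y = trial on which the second success occurs; negative binomial, r=2, p=0.194.
P(Y=7) = C(6,1) · p^2 · (1−p)^5
= 6 · 0.037636 · 0.34015 = 0.076812

0.0768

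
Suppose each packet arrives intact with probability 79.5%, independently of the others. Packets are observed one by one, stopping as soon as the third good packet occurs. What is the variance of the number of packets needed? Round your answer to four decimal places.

Y = total packets until the third success; negative binomial with r=3, p=0.795.
Var(Y) = r(1−p)/p² = 3·0.205 / 0.795² = 0.973063

0.9731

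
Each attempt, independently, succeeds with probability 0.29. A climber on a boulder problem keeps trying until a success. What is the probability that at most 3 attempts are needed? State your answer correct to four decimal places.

0.6421

Y = number of attempts to the first success; geometric, p = 0.29.
P(Y ≤ 3) = 1 − (1−p)^3 = 1 − 0.357911 = 0.642089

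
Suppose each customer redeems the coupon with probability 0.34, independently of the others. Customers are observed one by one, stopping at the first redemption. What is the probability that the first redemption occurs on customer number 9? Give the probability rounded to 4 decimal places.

Geometric (trials to first success), p = 0.34.
P(Y = 9) = (1−p)^8 · p = 0.036004 · 0.34 = 0.012241

0.0122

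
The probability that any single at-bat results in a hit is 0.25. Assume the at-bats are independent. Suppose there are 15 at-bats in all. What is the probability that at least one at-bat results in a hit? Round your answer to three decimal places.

P(at least one) = 1 − P(none) = 1 − (1 − 0.25)^15
= 1 − 0.01336 = 0.98664

0.987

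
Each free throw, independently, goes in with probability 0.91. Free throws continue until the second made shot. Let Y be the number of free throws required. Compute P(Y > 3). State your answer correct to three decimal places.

0.023

Needing more than 3 free throws ⇔ fewer than 2 successes in the first 3. With X ~ Binomial(3, 0.91), P(Y > 3) = P(X ≤ 1).
  k=0: C(3,0)·0.91^0·0.09^3 = 0.00073
  k=1: C(3,1)·0.91^1·0.09^2 = 0.02211
P(X ≤ 1) = 0.02284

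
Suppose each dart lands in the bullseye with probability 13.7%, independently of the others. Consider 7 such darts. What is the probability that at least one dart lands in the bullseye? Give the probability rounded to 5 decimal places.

P(at least one) = 1 − P(none) = 1 − (1 − 0.137)^7
= 1 − 0.3565132 = 0.6434868

0.64349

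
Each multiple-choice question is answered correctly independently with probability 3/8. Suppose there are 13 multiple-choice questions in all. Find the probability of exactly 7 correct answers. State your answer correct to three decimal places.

0.107

X ~ Binomial(n=13, p=0.375).
P(X=7) = C(13,7) · p^7 · (1−p)^6
= 1716 · 0.0010428 · 0.059605 = 0.10666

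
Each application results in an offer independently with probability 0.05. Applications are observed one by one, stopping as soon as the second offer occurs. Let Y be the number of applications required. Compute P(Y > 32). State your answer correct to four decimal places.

Needing more than 32 applications ⇔ fewer than 2 successes in the first 32. With X ~ Binomial(32, 0.05), P(Y > 32) = P(X ≤ 1).
  k=0: C(32,0)·0.05^0·0.95^32 = 0.193711
  k=1: C(32,1)·0.05^1·0.95^31 = 0.326251
P(X ≤ 1) = 0.519962

0.5200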